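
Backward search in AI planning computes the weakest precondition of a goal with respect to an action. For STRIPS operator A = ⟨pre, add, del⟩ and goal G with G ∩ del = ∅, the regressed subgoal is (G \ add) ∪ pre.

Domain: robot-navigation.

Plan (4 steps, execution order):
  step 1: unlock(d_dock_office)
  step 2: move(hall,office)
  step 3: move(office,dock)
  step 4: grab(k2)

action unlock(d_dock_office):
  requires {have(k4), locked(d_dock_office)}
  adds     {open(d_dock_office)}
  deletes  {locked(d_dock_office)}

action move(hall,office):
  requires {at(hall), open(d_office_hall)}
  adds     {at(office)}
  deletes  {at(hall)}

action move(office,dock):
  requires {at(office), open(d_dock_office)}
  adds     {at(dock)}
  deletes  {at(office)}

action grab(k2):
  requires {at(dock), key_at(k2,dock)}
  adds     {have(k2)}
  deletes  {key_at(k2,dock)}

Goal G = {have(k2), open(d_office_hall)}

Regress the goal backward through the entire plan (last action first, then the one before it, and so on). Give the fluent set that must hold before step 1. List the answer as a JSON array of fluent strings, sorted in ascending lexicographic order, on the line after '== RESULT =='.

Work backward from the goal:
  through step 4 (grab(k2)): drop {have(k2)}, keep {open(d_office_hall)}, require {at(dock), key_at(k2,dock)}
    → {at(dock), key_at(k2,dock), open(d_office_hall)}
  through step 3 (move(office,dock)): drop {at(dock)}, keep {key_at(k2,dock), open(d_office_hall)}, require {at(office), open(d_dock_office)}
    → {at(office), key_at(k2,dock), open(d_dock_office), open(d_office_hall)}
  through step 2 (move(hall,office)): drop {at(office)}, keep {key_at(k2,dock), open(d_dock_office), open(d_office_hall)}, require {at(hall), open(d_office_hall)}
    → {at(hall), key_at(k2,dock), open(d_dock_office), open(d_office_hall)}
  through step 1 (unlock(d_dock_office)): drop {open(d_dock_office)}, keep {at(hall), key_at(k2,dock), open(d_office_hall)}, require {have(k4), locked(d_dock_office)}
    → {at(hall), have(k4), key_at(k2,dock), locked(d_dock_office), open(d_office_hall)}

== RESULT ==
["at(hall)", "have(k4)", "key_at(k2,dock)", "locked(d_dock_office)", "open(d_office_hall)"]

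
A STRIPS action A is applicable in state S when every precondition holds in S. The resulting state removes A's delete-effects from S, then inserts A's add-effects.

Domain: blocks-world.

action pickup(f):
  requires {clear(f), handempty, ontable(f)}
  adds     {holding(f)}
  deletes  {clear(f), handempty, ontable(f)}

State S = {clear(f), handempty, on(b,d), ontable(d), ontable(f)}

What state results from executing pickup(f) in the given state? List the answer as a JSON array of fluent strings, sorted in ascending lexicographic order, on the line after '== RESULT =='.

Compute (S \ del) ∪ add:
  pre ⊆ S: {clear(f), handempty, ontable(f)} ⊆ S  — applicable
  S \ del = {on(b,d), ontable(d)}
  ∪ add   = {holding(f), on(b,d), ontable(d)}

== RESULT ==
["holding(f)", "on(b,d)", "ontable(d)"]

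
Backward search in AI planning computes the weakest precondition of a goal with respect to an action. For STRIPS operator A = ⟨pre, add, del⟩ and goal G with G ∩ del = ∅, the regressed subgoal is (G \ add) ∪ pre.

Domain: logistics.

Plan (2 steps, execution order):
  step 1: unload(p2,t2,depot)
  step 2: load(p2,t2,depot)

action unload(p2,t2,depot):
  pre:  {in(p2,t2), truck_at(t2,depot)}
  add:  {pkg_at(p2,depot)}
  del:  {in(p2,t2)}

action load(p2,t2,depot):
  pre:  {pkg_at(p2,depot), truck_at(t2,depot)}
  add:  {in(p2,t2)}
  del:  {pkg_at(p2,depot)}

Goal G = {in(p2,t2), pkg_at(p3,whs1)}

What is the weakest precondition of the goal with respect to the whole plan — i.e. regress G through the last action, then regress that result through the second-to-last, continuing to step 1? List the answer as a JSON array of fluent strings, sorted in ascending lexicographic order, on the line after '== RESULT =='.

Regress step by step:
  through step 2 (load(p2,t2,depot)): drop {in(p2,t2)}, keep {pkg_at(p3,whs1)}, require {pkg_at(p2,depot), truck_at(t2,depot)}
    → {pkg_at(p2,depot), pkg_at(p3,whs1), truck_at(t2,depot)}
  through step 1 (unload(p2,t2,depot)): drop {pkg_at(p2,depot)}, keep {pkg_at(p3,whs1), truck_at(t2,depot)}, require {in(p2,t2), truck_at(t2,depot)}
    → {in(p2,t2), pkg_at(p3,whs1), truck_at(t2,depot)}

== RESULT ==
["in(p2,t2)", "pkg_at(p3,whs1)", "truck_at(t2,depot)"]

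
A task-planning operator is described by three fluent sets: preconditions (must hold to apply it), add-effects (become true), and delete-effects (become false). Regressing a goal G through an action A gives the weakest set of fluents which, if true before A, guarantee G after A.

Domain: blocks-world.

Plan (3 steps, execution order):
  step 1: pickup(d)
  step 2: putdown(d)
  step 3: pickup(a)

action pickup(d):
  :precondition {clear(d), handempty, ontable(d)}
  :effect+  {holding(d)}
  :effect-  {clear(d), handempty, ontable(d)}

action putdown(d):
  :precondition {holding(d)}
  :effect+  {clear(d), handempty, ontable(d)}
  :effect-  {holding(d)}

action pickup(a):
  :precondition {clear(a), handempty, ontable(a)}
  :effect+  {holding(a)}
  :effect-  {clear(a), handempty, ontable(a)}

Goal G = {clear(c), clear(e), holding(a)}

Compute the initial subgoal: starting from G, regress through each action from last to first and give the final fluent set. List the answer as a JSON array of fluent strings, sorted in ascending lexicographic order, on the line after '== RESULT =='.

Work backward from the goal:
  through step 3 (pickup(a)): drop {holding(a)}, keep {clear(c), clear(e)}, require {clear(a), handempty, ontable(a)}
    → {clear(a), clear(c), clear(e), handempty, ontable(a)}
  through step 2 (putdown(d)): drop {handempty}, keep {clear(a), clear(c), clear(e), ontable(a)}, require {holding(d)}
    → {clear(a), clear(c), clear(e), holding(d), ontable(a)}
  through step 1 (pickup(d)): drop {holding(d)}, keep {clear(a), clear(c), clear(e), ontable(a)}, require {clear(d), handempty, ontable(d)}
    → {clear(a), clear(c), clear(d), clear(e), handempty, ontable(a), ontable(d)}

== RESULT ==
["clear(a)", "clear(c)", "clear(d)", "clear(e)", "handempty", "ontable(a)", "ontable(d)"]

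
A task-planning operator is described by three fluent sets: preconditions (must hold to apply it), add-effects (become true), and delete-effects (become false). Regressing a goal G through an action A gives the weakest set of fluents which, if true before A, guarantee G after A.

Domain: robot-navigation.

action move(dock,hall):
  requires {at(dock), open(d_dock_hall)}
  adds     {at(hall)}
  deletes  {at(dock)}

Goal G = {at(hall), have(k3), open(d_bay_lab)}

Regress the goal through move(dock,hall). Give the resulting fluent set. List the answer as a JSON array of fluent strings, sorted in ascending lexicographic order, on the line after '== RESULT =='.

Regress:
  G ∩ del = {}  (empty — regression defined)
  G \ add = {at(hall), have(k3), open(d_bay_lab)} \ {at(hall)} = {have(k3), open(d_bay_lab)}
  ∪ pre   = {have(k3), open(d_bay_lab)} ∪ {at(dock), open(d_dock_hall)}
          = {at(dock), have(k3), open(d_bay_lab), open(d_dock_hall)}

== RESULT ==
["at(dock)", "have(k3)", "open(d_bay_lab)", "open(d_dock_hall)"]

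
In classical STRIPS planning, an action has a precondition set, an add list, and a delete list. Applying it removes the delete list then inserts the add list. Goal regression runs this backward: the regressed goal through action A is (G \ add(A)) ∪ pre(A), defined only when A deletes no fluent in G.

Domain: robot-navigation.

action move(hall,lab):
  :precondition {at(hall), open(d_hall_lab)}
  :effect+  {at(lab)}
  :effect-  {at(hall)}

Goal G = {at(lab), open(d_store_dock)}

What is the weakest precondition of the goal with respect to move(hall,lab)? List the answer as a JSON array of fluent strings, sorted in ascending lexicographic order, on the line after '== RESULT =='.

Regress:
  G ∩ del = {}  (empty — regression defined)
  G \ add = {at(lab), open(d_store_dock)} \ {at(lab)} = {open(d_store_dock)}
  ∪ pre   = {open(d_store_dock)} ∪ {at(hall), open(d_hall_lab)}
          = {at(hall), open(d_hall_lab), open(d_store_dock)}

== RESULT ==
["at(hall)", "open(d_hall_lab)", "open(d_store_dock)"]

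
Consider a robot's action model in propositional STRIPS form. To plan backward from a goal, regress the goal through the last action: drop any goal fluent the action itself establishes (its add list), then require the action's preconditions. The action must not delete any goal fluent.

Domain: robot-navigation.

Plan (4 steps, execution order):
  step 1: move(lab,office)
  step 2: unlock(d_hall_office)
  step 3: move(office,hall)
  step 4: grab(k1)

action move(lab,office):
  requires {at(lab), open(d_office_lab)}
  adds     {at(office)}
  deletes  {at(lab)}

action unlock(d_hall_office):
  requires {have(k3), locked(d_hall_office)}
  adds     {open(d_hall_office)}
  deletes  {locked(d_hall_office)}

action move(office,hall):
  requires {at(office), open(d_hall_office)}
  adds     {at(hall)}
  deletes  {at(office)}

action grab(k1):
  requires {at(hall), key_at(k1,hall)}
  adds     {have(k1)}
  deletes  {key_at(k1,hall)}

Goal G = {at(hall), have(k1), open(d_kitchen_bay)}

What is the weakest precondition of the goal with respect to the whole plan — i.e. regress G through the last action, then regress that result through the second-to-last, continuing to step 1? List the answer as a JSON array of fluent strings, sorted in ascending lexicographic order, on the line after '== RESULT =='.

Work backward from the goal:
  through step 4 (grab(k1)): drop {have(k1)}, keep {at(hall), open(d_kitchen_bay)}, require {at(hall), key_at(k1,hall)}
    → {at(hall), key_at(k1,hall), open(d_kitchen_bay)}
  through step 3 (move(office,hall)): drop {at(hall)}, keep {key_at(k1,hall), open(d_kitchen_bay)}, require {at(office), open(d_hall_office)}
    → {at(office), key_at(k1,hall), open(d_hall_office), open(d_kitchen_bay)}
  through step 2 (unlock(d_hall_office)): drop {open(d_hall_office)}, keep {at(office), key_at(k1,hall), open(d_kitchen_bay)}, require {have(k3), locked(d_hall_office)}
    → {at(office), have(k3), key_at(k1,hall), locked(d_hall_office), open(d_kitchen_bay)}
  through step 1 (move(lab,office)): drop {at(office)}, keep {have(k3), key_at(k1,hall), locked(d_hall_office), open(d_kitchen_bay)}, require {at(lab), open(d_office_lab)}
    → {at(lab), have(k3), key_at(k1,hall), locked(d_hall_office), open(d_kitchen_bay), open(d_office_lab)}

== RESULT ==
["at(lab)", "have(k3)", "key_at(k1,hall)", "locked(d_hall_office)", "open(d_kitchen_bay)", "open(d_office_lab)"]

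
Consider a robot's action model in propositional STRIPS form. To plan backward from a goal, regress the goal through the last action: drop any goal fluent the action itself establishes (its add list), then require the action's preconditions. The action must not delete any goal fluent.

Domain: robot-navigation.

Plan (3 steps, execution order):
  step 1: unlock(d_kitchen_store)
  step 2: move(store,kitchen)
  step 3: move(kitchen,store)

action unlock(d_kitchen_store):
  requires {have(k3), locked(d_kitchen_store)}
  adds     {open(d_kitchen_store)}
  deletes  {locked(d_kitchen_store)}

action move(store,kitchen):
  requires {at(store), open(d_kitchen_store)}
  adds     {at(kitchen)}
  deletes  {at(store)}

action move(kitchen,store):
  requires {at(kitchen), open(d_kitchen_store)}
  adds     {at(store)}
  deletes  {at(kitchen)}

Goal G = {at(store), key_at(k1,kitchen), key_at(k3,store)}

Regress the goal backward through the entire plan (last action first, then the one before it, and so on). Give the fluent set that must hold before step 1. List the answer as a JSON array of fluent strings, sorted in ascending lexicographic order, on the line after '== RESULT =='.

Regress step by step:
  through step 3 (move(kitchen,store)): drop {at(store)}, keep {key_at(k1,kitchen), key_at(k3,store)}, require {at(kitchen), open(d_kitchen_store)}
    → {at(kitchen), key_at(k1,kitchen), key_at(k3,store), open(d_kitchen_store)}
  through step 2 (move(store,kitchen)): drop {at(kitchen)}, keep {key_at(k1,kitchen), key_at(k3,store), open(d_kitchen_store)}, require {at(store), open(d_kitchen_store)}
    → {at(store), key_at(k1,kitchen), key_at(k3,store), open(d_kitchen_store)}
  through step 1 (unlock(d_kitchen_store)): drop {open(d_kitchen_store)}, keep {at(store), key_at(k1,kitchen), key_at(k3,store)}, require {have(k3), locked(d_kitchen_store)}
    → {at(store), have(k3), key_at(k1,kitchen), key_at(k3,store), locked(d_kitchen_store)}

== RESULT ==
["at(store)", "have(k3)", "key_at(k1,kitchen)", "key_at(k3,store)", "locked(d_kitchen_store)"]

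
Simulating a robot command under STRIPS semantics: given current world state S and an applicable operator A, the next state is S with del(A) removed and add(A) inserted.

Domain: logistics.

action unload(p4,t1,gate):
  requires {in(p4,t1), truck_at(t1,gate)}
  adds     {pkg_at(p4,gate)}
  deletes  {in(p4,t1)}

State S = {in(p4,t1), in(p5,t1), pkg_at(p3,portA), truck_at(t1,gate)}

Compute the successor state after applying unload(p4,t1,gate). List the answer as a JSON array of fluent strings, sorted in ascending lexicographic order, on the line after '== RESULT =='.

Progress:
  pre ⊆ S: {in(p4,t1), truck_at(t1,gate)} ⊆ S  — applicable
  S \ del = {in(p5,t1), pkg_at(p3,portA), truck_at(t1,gate)}
  ∪ add   = {in(p5,t1), pkg_at(p3,portA), pkg_at(p4,gate), truck_at(t1,gate)}

== RESULT ==
["in(p5,t1)", "pkg_at(p3,portA)", "pkg_at(p4,gate)", "truck_at(t1,gate)"]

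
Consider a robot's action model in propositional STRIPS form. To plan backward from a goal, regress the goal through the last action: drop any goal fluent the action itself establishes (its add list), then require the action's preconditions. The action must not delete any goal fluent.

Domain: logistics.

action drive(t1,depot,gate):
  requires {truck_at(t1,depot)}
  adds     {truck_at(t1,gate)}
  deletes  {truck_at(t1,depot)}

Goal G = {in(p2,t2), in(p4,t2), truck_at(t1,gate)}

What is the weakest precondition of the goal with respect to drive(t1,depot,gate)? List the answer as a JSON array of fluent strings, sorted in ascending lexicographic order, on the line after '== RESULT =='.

Compute (G \ add) ∪ pre:
  G ∩ del = {}  (empty — regression defined)
  G \ add = {in(p2,t2), in(p4,t2), truck_at(t1,gate)} \ {truck_at(t1,gate)} = {in(p2,t2), in(p4,t2)}
  ∪ pre   = {in(p2,t2), in(p4,t2)} ∪ {truck_at(t1,depot)}
          = {in(p2,t2), in(p4,t2), truck_at(t1,depot)}

== RESULT ==
["in(p2,t2)", "in(p4,t2)", "truck_at(t1,depot)"]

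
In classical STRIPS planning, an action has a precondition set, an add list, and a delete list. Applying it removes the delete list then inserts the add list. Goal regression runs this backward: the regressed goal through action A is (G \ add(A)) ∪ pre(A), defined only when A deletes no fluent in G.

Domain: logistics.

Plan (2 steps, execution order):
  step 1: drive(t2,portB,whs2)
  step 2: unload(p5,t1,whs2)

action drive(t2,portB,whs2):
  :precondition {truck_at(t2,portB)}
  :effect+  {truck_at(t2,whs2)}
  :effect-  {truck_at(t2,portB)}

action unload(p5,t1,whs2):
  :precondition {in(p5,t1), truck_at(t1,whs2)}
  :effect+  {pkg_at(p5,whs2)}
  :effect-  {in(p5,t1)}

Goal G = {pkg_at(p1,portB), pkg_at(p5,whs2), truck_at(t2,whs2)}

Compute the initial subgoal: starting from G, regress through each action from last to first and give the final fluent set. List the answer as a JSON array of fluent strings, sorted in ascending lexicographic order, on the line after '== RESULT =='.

Regress step by step:
  through step 2 (unload(p5,t1,whs2)): drop {pkg_at(p5,whs2)}, keep {pkg_at(p1,portB), truck_at(t2,whs2)}, require {in(p5,t1), truck_at(t1,whs2)}
    → {in(p5,t1), pkg_at(p1,portB), truck_at(t1,whs2), truck_at(t2,whs2)}
  through step 1 (drive(t2,portB,whs2)): drop {truck_at(t2,whs2)}, keep {in(p5,t1), pkg_at(p1,portB), truck_at(t1,whs2)}, require {truck_at(t2,portB)}
    → {in(p5,t1), pkg_at(p1,portB), truck_at(t1,whs2), truck_at(t2,portB)}

== RESULT ==
["in(p5,t1)", "pkg_at(p1,portB)", "truck_at(t1,whs2)", "truck_at(t2,portB)"]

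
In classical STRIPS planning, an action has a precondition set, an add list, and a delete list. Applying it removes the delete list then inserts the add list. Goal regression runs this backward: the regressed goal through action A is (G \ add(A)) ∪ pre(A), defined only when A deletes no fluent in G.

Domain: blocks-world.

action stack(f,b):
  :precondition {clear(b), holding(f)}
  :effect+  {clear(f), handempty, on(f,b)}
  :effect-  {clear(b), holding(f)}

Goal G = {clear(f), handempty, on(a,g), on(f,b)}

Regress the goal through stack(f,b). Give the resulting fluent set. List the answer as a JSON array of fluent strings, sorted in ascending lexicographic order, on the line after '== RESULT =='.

Regress:
  G ∩ del = {}  (empty — regression defined)
  G \ add = {clear(f), handempty, on(a,g), on(f,b)} \ {clear(f), handempty, on(f,b)} = {on(a,g)}
  ∪ pre   = {on(a,g)} ∪ {clear(b), holding(f)}
          = {clear(b), holding(f), on(a,g)}

== RESULT ==
["clear(b)", "holding(f)", "on(a,g)"]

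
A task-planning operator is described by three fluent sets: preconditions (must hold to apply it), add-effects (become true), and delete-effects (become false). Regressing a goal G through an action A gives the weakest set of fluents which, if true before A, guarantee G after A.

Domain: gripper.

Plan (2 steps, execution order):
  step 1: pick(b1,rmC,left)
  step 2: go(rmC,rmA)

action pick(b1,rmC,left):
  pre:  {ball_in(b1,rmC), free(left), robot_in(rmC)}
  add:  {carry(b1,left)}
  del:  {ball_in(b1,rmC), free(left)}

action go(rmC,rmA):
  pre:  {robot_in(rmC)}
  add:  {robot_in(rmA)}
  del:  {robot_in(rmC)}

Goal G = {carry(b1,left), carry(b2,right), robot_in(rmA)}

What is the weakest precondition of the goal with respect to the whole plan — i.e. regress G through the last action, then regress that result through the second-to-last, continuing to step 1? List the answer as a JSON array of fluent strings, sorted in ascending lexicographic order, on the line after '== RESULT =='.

Regress step by step:
  through step 2 (go(rmC,rmA)): drop {robot_in(rmA)}, keep {carry(b1,left), carry(b2,right)}, require {robot_in(rmC)}
    → {carry(b1,left), carry(b2,right), robot_in(rmC)}
  through step 1 (pick(b1,rmC,left)): drop {carry(b1,left)}, keep {carry(b2,right), robot_in(rmC)}, require {ball_in(b1,rmC), free(left), robot_in(rmC)}
    → {ball_in(b1,rmC), carry(b2,right), free(left), robot_in(rmC)}

== RESULT ==
["ball_in(b1,rmC)", "carry(b2,right)", "free(left)", "robot_in(rmC)"]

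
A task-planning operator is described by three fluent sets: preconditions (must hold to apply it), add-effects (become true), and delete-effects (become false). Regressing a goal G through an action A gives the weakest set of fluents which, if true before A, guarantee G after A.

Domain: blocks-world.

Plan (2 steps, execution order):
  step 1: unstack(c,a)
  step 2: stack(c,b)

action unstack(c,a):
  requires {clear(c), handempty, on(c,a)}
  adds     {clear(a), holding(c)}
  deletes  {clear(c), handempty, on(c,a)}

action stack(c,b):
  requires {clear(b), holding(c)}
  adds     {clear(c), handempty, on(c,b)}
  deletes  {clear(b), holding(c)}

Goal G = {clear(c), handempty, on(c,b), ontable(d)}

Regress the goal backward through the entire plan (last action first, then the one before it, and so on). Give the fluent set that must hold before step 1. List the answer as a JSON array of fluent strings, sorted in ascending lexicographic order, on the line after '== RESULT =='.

Work backward from the goal:
  through step 2 (stack(c,b)): drop {clear(c), handempty, on(c,b)}, keep {ontable(d)}, require {clear(b), holding(c)}
    → {clear(b), holding(c), ontable(d)}
  through step 1 (unstack(c,a)): drop {holding(c)}, keep {clear(b), ontable(d)}, require {clear(c), handempty, on(c,a)}
    → {clear(b), clear(c), handempty, on(c,a), ontable(d)}

== RESULT ==
["clear(b)", "clear(c)", "handempty", "on(c,a)", "ontable(d)"]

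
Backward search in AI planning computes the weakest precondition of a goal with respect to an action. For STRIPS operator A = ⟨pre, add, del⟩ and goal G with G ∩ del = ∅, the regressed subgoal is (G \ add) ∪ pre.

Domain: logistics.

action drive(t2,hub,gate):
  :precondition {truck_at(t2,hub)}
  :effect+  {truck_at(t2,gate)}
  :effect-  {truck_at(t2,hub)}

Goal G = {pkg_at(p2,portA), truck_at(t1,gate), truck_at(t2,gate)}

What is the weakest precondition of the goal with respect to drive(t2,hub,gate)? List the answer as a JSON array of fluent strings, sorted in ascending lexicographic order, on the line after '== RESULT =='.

Compute (G \ add) ∪ pre:
  G ∩ del = {}  (empty — regression defined)
  G \ add = {pkg_at(p2,portA), truck_at(t1,gate), truck_at(t2,gate)} \ {truck_at(t2,gate)} = {pkg_at(p2,portA), truck_at(t1,gate)}
  ∪ pre   = {pkg_at(p2,portA), truck_at(t1,gate)} ∪ {truck_at(t2,hub)}
          = {pkg_at(p2,portA), truck_at(t1,gate), truck_at(t2,hub)}

== RESULT ==
["pkg_at(p2,portA)", "truck_at(t1,gate)", "truck_at(t2,hub)"]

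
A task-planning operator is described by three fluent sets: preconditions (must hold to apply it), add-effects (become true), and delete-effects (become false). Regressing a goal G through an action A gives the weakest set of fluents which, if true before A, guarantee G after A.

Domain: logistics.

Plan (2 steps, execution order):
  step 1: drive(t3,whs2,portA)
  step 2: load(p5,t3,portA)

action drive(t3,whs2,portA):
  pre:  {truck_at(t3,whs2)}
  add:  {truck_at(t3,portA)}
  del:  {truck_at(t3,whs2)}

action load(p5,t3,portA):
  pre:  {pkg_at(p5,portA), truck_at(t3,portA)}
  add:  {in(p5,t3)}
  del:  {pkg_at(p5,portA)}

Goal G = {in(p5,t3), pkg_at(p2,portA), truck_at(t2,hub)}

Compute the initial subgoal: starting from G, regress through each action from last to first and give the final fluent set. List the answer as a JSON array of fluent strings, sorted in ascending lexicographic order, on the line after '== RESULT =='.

Work backward from the goal:
  through step 2 (load(p5,t3,portA)): drop {in(p5,t3)}, keep {pkg_at(p2,portA), truck_at(t2,hub)}, require {pkg_at(p5,portA), truck_at(t3,portA)}
    → {pkg_at(p2,portA), pkg_at(p5,portA), truck_at(t2,hub), truck_at(t3,portA)}
  through step 1 (drive(t3,whs2,portA)): drop {truck_at(t3,portA)}, keep {pkg_at(p2,portA), pkg_at(p5,portA), truck_at(t2,hub)}, require {truck_at(t3,whs2)}
    → {pkg_at(p2,portA), pkg_at(p5,portA), truck_at(t2,hub), truck_at(t3,whs2)}

== RESULT ==
["pkg_at(p2,portA)", "pkg_at(p5,portA)", "truck_at(t2,hub)", "truck_at(t3,whs2)"]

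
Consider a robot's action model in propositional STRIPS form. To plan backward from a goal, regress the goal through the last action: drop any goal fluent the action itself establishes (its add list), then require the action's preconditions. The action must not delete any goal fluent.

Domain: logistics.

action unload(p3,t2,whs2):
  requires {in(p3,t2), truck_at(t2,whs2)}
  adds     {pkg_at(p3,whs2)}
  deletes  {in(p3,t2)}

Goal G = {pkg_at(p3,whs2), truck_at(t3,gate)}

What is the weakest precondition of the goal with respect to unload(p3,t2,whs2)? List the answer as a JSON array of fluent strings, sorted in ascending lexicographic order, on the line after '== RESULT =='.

Regress:
  G ∩ del = {}  (empty — regression defined)
  G \ add = {pkg_at(p3,whs2), truck_at(t3,gate)} \ {pkg_at(p3,whs2)} = {truck_at(t3,gate)}
  ∪ pre   = {truck_at(t3,gate)} ∪ {in(p3,t2), truck_at(t2,whs2)}
          = {in(p3,t2), truck_at(t2,whs2), truck_at(t3,gate)}

== RESULT ==
["in(p3,t2)", "truck_at(t2,whs2)", "truck_at(t3,gate)"]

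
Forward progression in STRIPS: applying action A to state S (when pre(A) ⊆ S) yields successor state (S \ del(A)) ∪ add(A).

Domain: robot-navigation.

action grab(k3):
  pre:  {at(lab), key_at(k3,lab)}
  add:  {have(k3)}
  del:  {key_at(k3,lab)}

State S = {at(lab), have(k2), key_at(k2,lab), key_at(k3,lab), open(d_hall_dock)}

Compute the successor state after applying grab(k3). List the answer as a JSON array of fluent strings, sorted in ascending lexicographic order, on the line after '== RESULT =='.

Compute (S \ del) ∪ add:
  pre ⊆ S: {at(lab), key_at(k3,lab)} ⊆ S  — applicable
  S \ del = {at(lab), have(k2), key_at(k2,lab), open(d_hall_dock)}
  ∪ add   = {at(lab), have(k2), have(k3), key_at(k2,lab), open(d_hall_dock)}

== RESULT ==
["at(lab)", "have(k2)", "have(k3)", "key_at(k2,lab)", "open(d_hall_dock)"]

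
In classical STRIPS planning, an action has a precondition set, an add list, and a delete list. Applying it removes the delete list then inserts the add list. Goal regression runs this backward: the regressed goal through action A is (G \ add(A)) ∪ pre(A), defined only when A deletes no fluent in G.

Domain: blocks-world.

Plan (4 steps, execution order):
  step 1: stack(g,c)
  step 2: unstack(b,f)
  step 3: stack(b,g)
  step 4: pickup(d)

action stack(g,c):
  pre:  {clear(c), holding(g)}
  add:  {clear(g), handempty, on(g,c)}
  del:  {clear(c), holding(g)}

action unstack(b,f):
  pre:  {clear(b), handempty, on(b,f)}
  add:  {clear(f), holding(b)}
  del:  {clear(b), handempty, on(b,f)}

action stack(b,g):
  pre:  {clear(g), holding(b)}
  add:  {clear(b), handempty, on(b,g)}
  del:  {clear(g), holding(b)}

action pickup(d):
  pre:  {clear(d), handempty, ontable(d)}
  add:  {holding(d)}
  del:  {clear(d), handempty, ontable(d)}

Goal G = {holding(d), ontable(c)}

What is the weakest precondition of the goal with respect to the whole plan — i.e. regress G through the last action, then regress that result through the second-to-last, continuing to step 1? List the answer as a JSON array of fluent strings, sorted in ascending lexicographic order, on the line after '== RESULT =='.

Regress step by step:
  through step 4 (pickup(d)): drop {holding(d)}, keep {ontable(c)}, require {clear(d), handempty, ontable(d)}
    → {clear(d), handempty, ontable(c), ontable(d)}
  through step 3 (stack(b,g)): drop {handempty}, keep {clear(d), ontable(c), ontable(d)}, require {clear(g), holding(b)}
    → {clear(d), clear(g), holding(b), ontable(c), ontable(d)}
  through step 2 (unstack(b,f)): drop {holding(b)}, keep {clear(d), clear(g), ontable(c), ontable(d)}, require {clear(b), handempty, on(b,f)}
    → {clear(b), clear(d), clear(g), handempty, on(b,f), ontable(c), ontable(d)}
  through step 1 (stack(g,c)): drop {clear(g), handempty}, keep {clear(b), clear(d), on(b,f), ontable(c), ontable(d)}, require {clear(c), holding(g)}
    → {clear(b), clear(c), clear(d), holding(g), on(b,f), ontable(c), ontable(d)}

== RESULT ==
["clear(b)", "clear(c)", "clear(d)", "holding(g)", "on(b,f)", "ontable(c)", "ontable(d)"]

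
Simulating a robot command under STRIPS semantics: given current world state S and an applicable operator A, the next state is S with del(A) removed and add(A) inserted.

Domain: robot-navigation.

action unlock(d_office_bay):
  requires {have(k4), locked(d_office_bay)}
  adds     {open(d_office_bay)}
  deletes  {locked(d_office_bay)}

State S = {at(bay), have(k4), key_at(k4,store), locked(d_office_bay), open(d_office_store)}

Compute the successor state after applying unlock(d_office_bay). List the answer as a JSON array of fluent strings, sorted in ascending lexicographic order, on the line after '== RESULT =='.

Compute (S \ del) ∪ add:
  pre ⊆ S: {have(k4), locked(d_office_bay)} ⊆ S  — applicable
  S \ del = {at(bay), have(k4), key_at(k4,store), open(d_office_store)}
  ∪ add   = {at(bay), have(k4), key_at(k4,store), open(d_office_bay), open(d_office_store)}

== RESULT ==
["at(bay)", "have(k4)", "key_at(k4,store)", "open(d_office_bay)", "open(d_office_store)"]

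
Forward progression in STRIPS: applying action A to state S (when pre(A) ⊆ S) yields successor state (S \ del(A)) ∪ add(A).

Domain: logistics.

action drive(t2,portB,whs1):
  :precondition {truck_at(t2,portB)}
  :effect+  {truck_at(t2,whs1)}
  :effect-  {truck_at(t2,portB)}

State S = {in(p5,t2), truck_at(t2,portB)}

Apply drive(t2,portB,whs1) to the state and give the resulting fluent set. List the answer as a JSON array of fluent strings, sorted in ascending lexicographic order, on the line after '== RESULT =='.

Progress:
  pre ⊆ S: {truck_at(t2,portB)} ⊆ S  — applicable
  S \ del = {in(p5,t2)}
  ∪ add   = {in(p5,t2), truck_at(t2,whs1)}

== RESULT ==
["in(p5,t2)", "truck_at(t2,whs1)"]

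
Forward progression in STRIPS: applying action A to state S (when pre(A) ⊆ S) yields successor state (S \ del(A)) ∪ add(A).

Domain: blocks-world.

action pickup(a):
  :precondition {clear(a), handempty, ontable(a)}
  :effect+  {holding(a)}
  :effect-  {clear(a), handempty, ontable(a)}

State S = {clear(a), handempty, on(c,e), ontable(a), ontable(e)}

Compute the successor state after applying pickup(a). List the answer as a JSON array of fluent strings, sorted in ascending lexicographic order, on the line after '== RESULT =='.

Compute (S \ del) ∪ add:
  pre ⊆ S: {clear(a), handempty, ontable(a)} ⊆ S  — applicable
  S \ del = {on(c,e), ontable(e)}
  ∪ add   = {holding(a), on(c,e), ontable(e)}

== RESULT ==
["holding(a)", "on(c,e)", "ontable(e)"]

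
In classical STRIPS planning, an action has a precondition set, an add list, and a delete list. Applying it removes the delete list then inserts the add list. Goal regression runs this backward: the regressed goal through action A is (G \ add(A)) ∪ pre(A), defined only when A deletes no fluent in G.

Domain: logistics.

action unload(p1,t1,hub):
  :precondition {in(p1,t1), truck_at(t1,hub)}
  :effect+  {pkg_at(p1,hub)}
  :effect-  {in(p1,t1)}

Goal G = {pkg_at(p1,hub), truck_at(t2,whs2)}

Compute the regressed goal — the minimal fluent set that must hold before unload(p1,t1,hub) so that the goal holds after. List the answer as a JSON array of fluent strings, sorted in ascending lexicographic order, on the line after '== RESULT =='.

Compute (G \ add) ∪ pre:
  G ∩ del = {}  (empty — regression defined)
  G \ add = {pkg_at(p1,hub), truck_at(t2,whs2)} \ {pkg_at(p1,hub)} = {truck_at(t2,whs2)}
  ∪ pre   = {truck_at(t2,whs2)} ∪ {in(p1,t1), truck_at(t1,hub)}
          = {in(p1,t1), truck_at(t1,hub), truck_at(t2,whs2)}

== RESULT ==
["in(p1,t1)", "truck_at(t1,hub)", "truck_at(t2,whs2)"]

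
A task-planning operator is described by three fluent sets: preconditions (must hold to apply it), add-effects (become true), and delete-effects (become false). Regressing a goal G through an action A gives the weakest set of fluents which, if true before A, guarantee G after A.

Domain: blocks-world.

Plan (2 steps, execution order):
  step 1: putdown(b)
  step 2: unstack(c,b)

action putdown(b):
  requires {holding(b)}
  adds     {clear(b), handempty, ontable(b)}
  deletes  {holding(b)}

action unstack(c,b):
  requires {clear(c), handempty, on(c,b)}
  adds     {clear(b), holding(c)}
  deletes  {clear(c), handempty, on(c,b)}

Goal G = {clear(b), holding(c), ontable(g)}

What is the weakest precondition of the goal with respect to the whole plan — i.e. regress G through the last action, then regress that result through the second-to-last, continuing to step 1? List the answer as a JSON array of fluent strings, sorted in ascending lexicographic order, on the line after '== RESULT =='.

Work backward from the goal:
  through step 2 (unstack(c,b)): drop {clear(b), holding(c)}, keep {ontable(g)}, require {clear(c), handempty, on(c,b)}
    → {clear(c), handempty, on(c,b), ontable(g)}
  through step 1 (putdown(b)): drop {handempty}, keep {clear(c), on(c,b), ontable(g)}, require {holding(b)}
    → {clear(c), holding(b), on(c,b), ontable(g)}

== RESULT ==
["clear(c)", "holding(b)", "on(c,b)", "ontable(g)"]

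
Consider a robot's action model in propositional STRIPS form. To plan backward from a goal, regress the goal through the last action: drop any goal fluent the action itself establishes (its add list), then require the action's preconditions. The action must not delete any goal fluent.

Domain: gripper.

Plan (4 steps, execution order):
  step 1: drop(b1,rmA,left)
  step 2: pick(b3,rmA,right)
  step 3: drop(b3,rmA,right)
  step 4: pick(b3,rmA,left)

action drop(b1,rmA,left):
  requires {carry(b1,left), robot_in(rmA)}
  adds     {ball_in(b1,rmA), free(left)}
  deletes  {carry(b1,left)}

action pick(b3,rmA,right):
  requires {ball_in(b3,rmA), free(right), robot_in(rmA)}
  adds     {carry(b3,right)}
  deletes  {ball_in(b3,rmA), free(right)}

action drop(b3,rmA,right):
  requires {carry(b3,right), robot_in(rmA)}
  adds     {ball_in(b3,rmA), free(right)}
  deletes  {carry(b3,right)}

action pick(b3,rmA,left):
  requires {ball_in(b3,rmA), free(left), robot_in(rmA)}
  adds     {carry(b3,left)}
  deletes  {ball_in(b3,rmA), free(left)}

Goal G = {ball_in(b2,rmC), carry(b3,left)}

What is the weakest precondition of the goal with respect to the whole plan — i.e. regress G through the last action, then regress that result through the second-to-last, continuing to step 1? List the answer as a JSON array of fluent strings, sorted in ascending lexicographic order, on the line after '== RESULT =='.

Regress step by step:
  through step 4 (pick(b3,rmA,left)): drop {carry(b3,left)}, keep {ball_in(b2,rmC)}, require {ball_in(b3,rmA), free(left), robot_in(rmA)}
    → {ball_in(b2,rmC), ball_in(b3,rmA), free(left), robot_in(rmA)}
  through step 3 (drop(b3,rmA,right)): drop {ball_in(b3,rmA)}, keep {ball_in(b2,rmC), free(left), robot_in(rmA)}, require {carry(b3,right), robot_in(rmA)}
    → {ball_in(b2,rmC), carry(b3,right), free(left), robot_in(rmA)}
  through step 2 (pick(b3,rmA,right)): drop {carry(b3,right)}, keep {ball_in(b2,rmC), free(left), robot_in(rmA)}, require {ball_in(b3,rmA), free(right), robot_in(rmA)}
    → {ball_in(b2,rmC), ball_in(b3,rmA), free(left), free(right), robot_in(rmA)}
  through step 1 (drop(b1,rmA,left)): drop {free(left)}, keep {ball_in(b2,rmC), ball_in(b3,rmA), free(right), robot_in(rmA)}, require {carry(b1,left), robot_in(rmA)}
    → {ball_in(b2,rmC), ball_in(b3,rmA), carry(b1,left), free(right), robot_in(rmA)}

== RESULT ==
["ball_in(b2,rmC)", "ball_in(b3,rmA)", "carry(b1,left)", "free(right)", "robot_in(rmA)"]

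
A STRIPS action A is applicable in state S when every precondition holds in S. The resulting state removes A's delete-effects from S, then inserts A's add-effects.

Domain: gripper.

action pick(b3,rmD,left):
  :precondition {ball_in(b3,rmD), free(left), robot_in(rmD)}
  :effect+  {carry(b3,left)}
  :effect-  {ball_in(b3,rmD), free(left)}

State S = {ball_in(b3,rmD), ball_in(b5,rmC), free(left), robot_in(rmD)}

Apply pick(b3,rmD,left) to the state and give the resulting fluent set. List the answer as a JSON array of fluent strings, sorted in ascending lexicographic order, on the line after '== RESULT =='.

Compute (S \ del) ∪ add:
  pre ⊆ S: {ball_in(b3,rmD), free(left), robot_in(rmD)} ⊆ S  — applicable
  S \ del = {ball_in(b5,rmC), robot_in(rmD)}
  ∪ add   = {ball_in(b5,rmC), carry(b3,left), robot_in(rmD)}

== RESULT ==
["ball_in(b5,rmC)", "carry(b3,left)", "robot_in(rmD)"]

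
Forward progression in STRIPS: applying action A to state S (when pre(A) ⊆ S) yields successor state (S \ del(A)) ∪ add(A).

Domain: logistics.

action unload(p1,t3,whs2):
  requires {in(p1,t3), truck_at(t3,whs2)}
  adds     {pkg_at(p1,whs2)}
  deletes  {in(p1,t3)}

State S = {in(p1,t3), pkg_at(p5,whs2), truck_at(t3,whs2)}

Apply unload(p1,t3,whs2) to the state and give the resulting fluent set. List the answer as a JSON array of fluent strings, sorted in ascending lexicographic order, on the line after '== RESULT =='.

Compute (S \ del) ∪ add:
  pre ⊆ S: {in(p1,t3), truck_at(t3,whs2)} ⊆ S  — applicable
  S \ del = {pkg_at(p5,whs2), truck_at(t3,whs2)}
  ∪ add   = {pkg_at(p1,whs2), pkg_at(p5,whs2), truck_at(t3,whs2)}

== RESULT ==
["pkg_at(p1,whs2)", "pkg_at(p5,whs2)", "truck_at(t3,whs2)"]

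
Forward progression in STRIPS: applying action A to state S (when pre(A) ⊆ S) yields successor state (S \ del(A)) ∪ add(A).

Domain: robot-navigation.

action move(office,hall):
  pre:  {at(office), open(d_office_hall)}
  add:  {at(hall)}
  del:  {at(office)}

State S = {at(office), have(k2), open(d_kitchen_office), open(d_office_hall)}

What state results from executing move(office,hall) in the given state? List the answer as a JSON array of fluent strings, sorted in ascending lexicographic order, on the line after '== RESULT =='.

Progress:
  pre ⊆ S: {at(office), open(d_office_hall)} ⊆ S  — applicable
  S \ del = {have(k2), open(d_kitchen_office), open(d_office_hall)}
  ∪ add   = {at(hall), have(k2), open(d_kitchen_office), open(d_office_hall)}

== RESULT ==
["at(hall)", "have(k2)", "open(d_kitchen_office)", "open(d_office_hall)"]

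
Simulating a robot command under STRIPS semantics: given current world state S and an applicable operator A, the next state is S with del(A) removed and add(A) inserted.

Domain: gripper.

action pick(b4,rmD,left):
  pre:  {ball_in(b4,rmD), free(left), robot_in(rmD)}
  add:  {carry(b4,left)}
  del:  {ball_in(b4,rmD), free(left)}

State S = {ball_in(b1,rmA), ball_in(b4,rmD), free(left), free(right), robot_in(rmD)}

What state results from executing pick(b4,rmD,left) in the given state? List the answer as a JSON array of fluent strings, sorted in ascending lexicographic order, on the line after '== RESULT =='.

Compute (S \ del) ∪ add:
  pre ⊆ S: {ball_in(b4,rmD), free(left), robot_in(rmD)} ⊆ S  — applicable
  S \ del = {ball_in(b1,rmA), free(right), robot_in(rmD)}
  ∪ add   = {ball_in(b1,rmA), carry(b4,left), free(right), robot_in(rmD)}

== RESULT ==
["ball_in(b1,rmA)", "carry(b4,left)", "free(right)", "robot_in(rmD)"]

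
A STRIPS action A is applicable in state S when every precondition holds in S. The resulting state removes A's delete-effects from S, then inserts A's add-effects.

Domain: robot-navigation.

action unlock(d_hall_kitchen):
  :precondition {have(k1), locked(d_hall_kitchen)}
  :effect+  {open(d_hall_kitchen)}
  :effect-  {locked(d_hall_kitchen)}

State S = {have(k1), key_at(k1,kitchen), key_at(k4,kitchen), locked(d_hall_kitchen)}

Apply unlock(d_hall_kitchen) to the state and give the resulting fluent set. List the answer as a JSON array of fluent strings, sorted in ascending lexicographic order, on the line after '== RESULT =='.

Progress:
  pre ⊆ S: {have(k1), locked(d_hall_kitchen)} ⊆ S  — applicable
  S \ del = {have(k1), key_at(k1,kitchen), key_at(k4,kitchen)}
  ∪ add   = {have(k1), key_at(k1,kitchen), key_at(k4,kitchen), open(d_hall_kitchen)}

== RESULT ==
["have(k1)", "key_at(k1,kitchen)", "key_at(k4,kitchen)", "open(d_hall_kitchen)"]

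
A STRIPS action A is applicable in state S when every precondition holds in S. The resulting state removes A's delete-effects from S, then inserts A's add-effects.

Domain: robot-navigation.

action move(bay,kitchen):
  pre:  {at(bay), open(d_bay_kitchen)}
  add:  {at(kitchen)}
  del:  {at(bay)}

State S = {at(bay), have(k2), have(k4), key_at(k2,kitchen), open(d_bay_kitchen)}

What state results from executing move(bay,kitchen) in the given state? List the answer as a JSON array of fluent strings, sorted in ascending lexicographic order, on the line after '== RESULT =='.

Progress:
  pre ⊆ S: {at(bay), open(d_bay_kitchen)} ⊆ S  — applicable
  S \ del = {have(k2), have(k4), key_at(k2,kitchen), open(d_bay_kitchen)}
  ∪ add   = {at(kitchen), have(k2), have(k4), key_at(k2,kitchen), open(d_bay_kitchen)}

== RESULT ==
["at(kitchen)", "have(k2)", "have(k4)", "key_at(k2,kitchen)", "open(d_bay_kitchen)"]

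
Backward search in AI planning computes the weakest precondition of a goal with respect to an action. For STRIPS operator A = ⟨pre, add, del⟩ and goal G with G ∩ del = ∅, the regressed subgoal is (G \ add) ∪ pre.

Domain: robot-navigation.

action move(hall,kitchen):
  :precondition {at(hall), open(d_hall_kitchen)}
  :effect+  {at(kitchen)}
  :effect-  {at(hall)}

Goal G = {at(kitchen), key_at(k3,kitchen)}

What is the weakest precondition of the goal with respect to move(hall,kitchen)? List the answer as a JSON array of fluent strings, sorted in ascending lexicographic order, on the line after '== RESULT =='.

Regress:
  G ∩ del = {}  (empty — regression defined)
  G \ add = {at(kitchen), key_at(k3,kitchen)} \ {at(kitchen)} = {key_at(k3,kitchen)}
  ∪ pre   = {key_at(k3,kitchen)} ∪ {at(hall), open(d_hall_kitchen)}
          = {at(hall), key_at(k3,kitchen), open(d_hall_kitchen)}

== RESULT ==
["at(hall)", "key_at(k3,kitchen)", "open(d_hall_kitchen)"]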